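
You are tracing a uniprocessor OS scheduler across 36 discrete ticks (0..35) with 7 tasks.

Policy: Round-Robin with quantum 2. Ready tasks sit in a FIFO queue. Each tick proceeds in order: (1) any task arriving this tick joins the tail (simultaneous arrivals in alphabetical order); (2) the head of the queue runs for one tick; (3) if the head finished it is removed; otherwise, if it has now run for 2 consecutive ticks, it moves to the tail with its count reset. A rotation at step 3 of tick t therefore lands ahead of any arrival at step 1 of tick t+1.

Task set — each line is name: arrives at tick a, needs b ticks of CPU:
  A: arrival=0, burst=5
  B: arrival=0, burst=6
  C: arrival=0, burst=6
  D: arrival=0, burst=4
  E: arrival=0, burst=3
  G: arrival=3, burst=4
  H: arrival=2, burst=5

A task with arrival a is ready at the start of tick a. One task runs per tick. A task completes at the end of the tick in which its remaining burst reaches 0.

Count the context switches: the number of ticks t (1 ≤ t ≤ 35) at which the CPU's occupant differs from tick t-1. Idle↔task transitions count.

context switches = 18

t=0: queue=[A,B,C,D,E] q_used=0 → run A
t=1: queue=[A,B,C,D,E] q_used=1 → run A
t=2: queue=[B,C,D,E,A,H] q_used=0 → run B
t=3: queue=[B,C,D,E,A,H,G] q_used=1 → run B
t=4: queue=[C,D,E,A,H,G,B] q_used=0 → run C
t=5: queue=[C,D,E,A,H,G,B] q_used=1 → run C
t=6: queue=[D,E,A,H,G,B,C] q_used=0 → run D
t=7: queue=[D,E,A,H,G,B,C] q_used=1 → run D
t=8: queue=[E,A,H,G,B,C,D] q_used=0 → run E
t=9: queue=[E,A,H,G,B,C,D] q_used=1 → run E
t=10: queue=[A,H,G,B,C,D,E] q_used=0 → run A
t=11: queue=[A,H,G,B,C,D,E] q_used=1 → run A
t=12: queue=[H,G,B,C,D,E,A] q_used=0 → run H
t=13: queue=[H,G,B,C,D,E,A] q_used=1 → run H
t=14: queue=[G,B,C,D,E,A,H] q_used=0 → run G
t=15: queue=[G,B,C,D,E,A,H] q_used=1 → run G
t=16: queue=[B,C,D,E,A,H,G] q_used=0 → run B
t=17: queue=[B,C,D,E,A,H,G] q_used=1 → run B
t=18: queue=[C,D,E,A,H,G,B] q_used=0 → run C
t=19: queue=[C,D,E,A,H,G,B] q_used=1 → run C
t=20: queue=[D,E,A,H,G,B,C] q_used=0 → run D
t=21: queue=[D,E,A,H,G,B,C] q_used=1 → run D
t=22: queue=[E,A,H,G,B,C] q_used=0 → run E
t=23: queue=[A,H,G,B,C] q_used=0 → run A
t=24: queue=[H,G,B,C] q_used=0 → run H
t=25: queue=[H,G,B,C] q_used=1 → run H
t=26: queue=[G,B,C,H] q_used=0 → run G
t=27: queue=[G,B,C,H] q_used=1 → run G
t=28: queue=[B,C,H] q_used=0 → run B
t=29: queue=[B,C,H] q_used=1 → run B
t=30: queue=[C,H] q_used=0 → run C
t=31: queue=[C,H] q_used=1 → run C
t=32: queue=[H] q_used=0 → run H
t=33: (idle)
t=34: (idle)
t=35: (idle)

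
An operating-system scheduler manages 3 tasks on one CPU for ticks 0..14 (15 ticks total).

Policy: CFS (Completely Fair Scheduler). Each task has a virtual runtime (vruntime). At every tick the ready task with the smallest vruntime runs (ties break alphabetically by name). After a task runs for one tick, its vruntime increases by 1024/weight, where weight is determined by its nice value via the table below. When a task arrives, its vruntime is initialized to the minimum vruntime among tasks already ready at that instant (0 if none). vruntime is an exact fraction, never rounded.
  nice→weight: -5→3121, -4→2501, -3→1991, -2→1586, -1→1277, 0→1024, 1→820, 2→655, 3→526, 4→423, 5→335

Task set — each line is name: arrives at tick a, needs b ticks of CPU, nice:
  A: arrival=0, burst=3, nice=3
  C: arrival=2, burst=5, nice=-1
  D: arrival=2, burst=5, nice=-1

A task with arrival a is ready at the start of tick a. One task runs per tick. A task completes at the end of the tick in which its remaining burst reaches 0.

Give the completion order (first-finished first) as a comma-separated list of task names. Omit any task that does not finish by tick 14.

t=0: vr[A=0] → run A
t=1: vr[A=512/263] → run A
t=2: vr[A=1024/263 C=1024/263 D=1024/263] → run A
t=3: vr[C=1024/263 D=1024/263] → run C
t=4: vr[C=1576960/335851 D=1024/263] → run D
t=5: vr[C=1576960/335851 D=1576960/335851] → run C
t=6: vr[C=1846272/335851 D=1576960/335851] → run D
t=7: vr[C=1846272/335851 D=1846272/335851] → run C
t=8: vr[C=2115584/335851 D=1846272/335851] → run D
t=9: vr[C=2115584/335851 D=2115584/335851] → run C
t=10: vr[C=2384896/335851 D=2115584/335851] → run D
t=11: vr[C=2384896/335851 D=2384896/335851] → run C
t=12: vr[D=2384896/335851] → run D
t=13: (idle)
t=14: (idle)

completion order = A, C, D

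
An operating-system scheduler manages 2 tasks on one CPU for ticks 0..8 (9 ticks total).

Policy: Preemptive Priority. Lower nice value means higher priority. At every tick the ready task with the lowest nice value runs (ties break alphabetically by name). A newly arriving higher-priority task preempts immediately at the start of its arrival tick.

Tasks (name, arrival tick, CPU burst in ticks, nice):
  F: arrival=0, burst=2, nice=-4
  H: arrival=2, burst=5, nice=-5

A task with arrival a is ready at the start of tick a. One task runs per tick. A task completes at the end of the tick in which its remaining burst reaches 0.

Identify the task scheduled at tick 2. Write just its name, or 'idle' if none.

t=0: ready={F} → run F
t=1: ready={F} → run F
t=2: ready={H} → run H
t=3: ready={H} → run H
t=4: ready={H} → run H
t=5: ready={H} → run H
t=6: ready={H} → run H
t=7: (idle)
t=8: (idle)

running at tick 2 = H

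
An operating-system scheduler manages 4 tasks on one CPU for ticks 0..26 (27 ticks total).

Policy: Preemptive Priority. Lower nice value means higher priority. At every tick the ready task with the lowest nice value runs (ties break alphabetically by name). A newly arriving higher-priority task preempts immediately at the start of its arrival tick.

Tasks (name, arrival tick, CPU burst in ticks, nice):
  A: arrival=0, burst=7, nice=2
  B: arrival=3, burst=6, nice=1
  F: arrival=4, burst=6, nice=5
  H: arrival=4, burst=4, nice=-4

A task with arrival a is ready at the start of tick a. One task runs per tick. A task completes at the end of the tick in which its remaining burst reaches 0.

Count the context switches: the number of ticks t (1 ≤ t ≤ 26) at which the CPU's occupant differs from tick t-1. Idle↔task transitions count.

t=0: ready={A} → run A
t=1: ready={A} → run A
t=2: ready={A} → run A
t=3: ready={A,B} → run B
t=4: ready={A,B,F,H} → run H
t=5: ready={A,B,F,H} → run H
t=6: ready={A,B,F,H} → run H
t=7: ready={A,B,F,H} → run H
t=8: ready={A,B,F} → run B
t=9: ready={A,B,F} → run B
t=10: ready={A,B,F} → run B
t=11: ready={A,B,F} → run B
t=12: ready={A,B,F} → run B
t=13: ready={A,F} → run A
t=14: ready={A,F} → run A
t=15: ready={A,F} → run A
t=16: ready={A,F} → run A
t=17: ready={F} → run F
t=18: ready={F} → run F
t=19: ready={F} → run F
t=20: ready={F} → run F
t=21: ready={F} → run F
t=22: ready={F} → run F
t=23: (idle)
t=24: (idle)
t=25: (idle)
t=26: (idle)

context switches = 6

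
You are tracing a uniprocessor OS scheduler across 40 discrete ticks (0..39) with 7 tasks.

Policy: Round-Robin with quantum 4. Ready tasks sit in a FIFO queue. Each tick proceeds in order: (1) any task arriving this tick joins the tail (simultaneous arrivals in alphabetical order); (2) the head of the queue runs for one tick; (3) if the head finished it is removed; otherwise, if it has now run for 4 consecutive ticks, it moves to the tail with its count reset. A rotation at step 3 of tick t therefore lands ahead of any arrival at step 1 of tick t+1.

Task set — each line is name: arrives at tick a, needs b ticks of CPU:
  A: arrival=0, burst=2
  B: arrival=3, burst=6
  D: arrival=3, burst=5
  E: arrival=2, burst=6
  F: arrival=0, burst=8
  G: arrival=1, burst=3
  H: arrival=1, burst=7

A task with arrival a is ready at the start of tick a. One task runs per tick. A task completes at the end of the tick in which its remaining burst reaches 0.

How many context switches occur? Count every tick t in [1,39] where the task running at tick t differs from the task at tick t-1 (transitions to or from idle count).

context switches = 12

t=0: queue=[A,F] q_used=0 → run A
t=1: queue=[A,F,G,H] q_used=1 → run A
t=2: queue=[F,G,H,E] q_used=0 → run F
t=3: queue=[F,G,H,E,B,D] q_used=1 → run F
t=4: queue=[F,G,H,E,B,D] q_used=2 → run F
t=5: queue=[F,G,H,E,B,D] q_used=3 → run F
t=6: queue=[G,H,E,B,D,F] q_used=0 → run G
t=7: queue=[G,H,E,B,D,F] q_used=1 → run G
t=8: queue=[G,H,E,B,D,F] q_used=2 → run G
t=9: queue=[H,E,B,D,F] q_used=0 → run H
t=10: queue=[H,E,B,D,F] q_used=1 → run H
t=11: queue=[H,E,B,D,F] q_used=2 → run H
t=12: queue=[H,E,B,D,F] q_used=3 → run H
t=13: queue=[E,B,D,F,H] q_used=0 → run E
t=14: queue=[E,B,D,F,H] q_used=1 → run E
t=15: queue=[E,B,D,F,H] q_used=2 → run E
t=16: queue=[E,B,D,F,H] q_used=3 → run E
t=17: queue=[B,D,F,H,E] q_used=0 → run B
t=18: queue=[B,D,F,H,E] q_used=1 → run B
t=19: queue=[B,D,F,H,E] q_used=2 → run B
t=20: queue=[B,D,F,H,E] q_used=3 → run B
t=21: queue=[D,F,H,E,B] q_used=0 → run D
t=22: queue=[D,F,H,E,B] q_used=1 → run D
t=23: queue=[D,F,H,E,B] q_used=2 → run D
t=24: queue=[D,F,H,E,B] q_used=3 → run D
t=25: queue=[F,H,E,B,D] q_used=0 → run F
t=26: queue=[F,H,E,B,D] q_used=1 → run F
t=27: queue=[F,H,E,B,D] q_used=2 → run F
t=28: queue=[F,H,E,B,D] q_used=3 → run F
t=29: queue=[H,E,B,D] q_used=0 → run H
t=30: queue=[H,E,B,D] q_used=1 → run H
t=31: queue=[H,E,B,D] q_used=2 → run H
t=32: queue=[E,B,D] q_used=0 → run E
t=33: queue=[E,B,D] q_used=1 → run E
t=34: queue=[B,D] q_used=0 → run B
t=35: queue=[B,D] q_used=1 → run B
t=36: queue=[D] q_used=0 → run D
t=37: (idle)
t=38: (idle)
t=39: (idle)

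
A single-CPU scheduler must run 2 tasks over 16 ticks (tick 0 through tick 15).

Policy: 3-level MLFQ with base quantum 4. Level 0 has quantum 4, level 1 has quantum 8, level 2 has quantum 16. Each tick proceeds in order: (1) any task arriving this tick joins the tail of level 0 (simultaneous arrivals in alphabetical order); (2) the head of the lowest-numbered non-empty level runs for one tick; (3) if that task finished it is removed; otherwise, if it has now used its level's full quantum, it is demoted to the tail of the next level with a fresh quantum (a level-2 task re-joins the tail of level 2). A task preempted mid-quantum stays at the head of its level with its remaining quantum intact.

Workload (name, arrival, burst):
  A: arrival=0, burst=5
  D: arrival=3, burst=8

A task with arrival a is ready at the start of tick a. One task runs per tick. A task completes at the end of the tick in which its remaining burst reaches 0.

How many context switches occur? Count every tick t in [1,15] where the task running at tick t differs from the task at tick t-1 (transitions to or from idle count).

context switches = 4

t=0: L0/L1/L2 = A/-/- → run A
t=1: L0/L1/L2 = A/-/- → run A
t=2: L0/L1/L2 = A/-/- → run A
t=3: L0/L1/L2 = AD/-/- → run A
t=4: L0/L1/L2 = D/A/- → run D
t=5: L0/L1/L2 = D/A/- → run D
t=6: L0/L1/L2 = D/A/- → run D
t=7: L0/L1/L2 = D/A/- → run D
t=8: L0/L1/L2 = -/AD/- → run A
t=9: L0/L1/L2 = -/D/- → run D
t=10: L0/L1/L2 = -/D/- → run D
t=11: L0/L1/L2 = -/D/- → run D
t=12: L0/L1/L2 = -/D/- → run D
t=13: (idle)
t=14: (idle)
t=15: (idle)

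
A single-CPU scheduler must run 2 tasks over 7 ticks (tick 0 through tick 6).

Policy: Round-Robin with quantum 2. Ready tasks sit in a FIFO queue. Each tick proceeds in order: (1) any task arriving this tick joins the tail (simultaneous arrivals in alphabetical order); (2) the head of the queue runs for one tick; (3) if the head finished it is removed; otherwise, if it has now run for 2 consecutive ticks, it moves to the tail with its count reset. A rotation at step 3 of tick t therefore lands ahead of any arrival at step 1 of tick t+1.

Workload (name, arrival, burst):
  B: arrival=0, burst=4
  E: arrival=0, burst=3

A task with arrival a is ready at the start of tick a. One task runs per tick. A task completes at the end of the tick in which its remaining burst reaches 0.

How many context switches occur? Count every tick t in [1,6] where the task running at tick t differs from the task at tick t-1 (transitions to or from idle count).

t=0: queue=[B,E] q_used=0 → run B
t=1: queue=[B,E] q_used=1 → run B
t=2: queue=[E,B] q_used=0 → run E
t=3: queue=[E,B] q_used=1 → run E
t=4: queue=[B,E] q_used=0 → run B
t=5: queue=[B,E] q_used=1 → run B
t=6: queue=[E] q_used=0 → run E

context switches = 3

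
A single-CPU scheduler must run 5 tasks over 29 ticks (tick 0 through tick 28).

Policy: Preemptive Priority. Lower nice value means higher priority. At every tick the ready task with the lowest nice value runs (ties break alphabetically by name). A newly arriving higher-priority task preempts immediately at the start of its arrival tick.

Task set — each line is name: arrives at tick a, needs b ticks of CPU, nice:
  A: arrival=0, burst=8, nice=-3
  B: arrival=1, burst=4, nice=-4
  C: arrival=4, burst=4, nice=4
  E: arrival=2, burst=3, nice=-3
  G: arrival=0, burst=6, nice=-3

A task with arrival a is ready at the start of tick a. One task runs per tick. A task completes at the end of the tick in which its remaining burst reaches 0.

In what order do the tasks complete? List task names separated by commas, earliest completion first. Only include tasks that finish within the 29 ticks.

completion order = B, A, E, G, C

t=0: ready={A,G} → run A
t=1: ready={A,B,G} → run B
t=2: ready={A,B,E,G} → run B
t=3: ready={A,B,E,G} → run B
t=4: ready={A,B,C,E,G} → run B
t=5: ready={A,C,E,G} → run A
t=6: ready={A,C,E,G} → run A
t=7: ready={A,C,E,G} → run A
t=8: ready={A,C,E,G} → run A
t=9: ready={A,C,E,G} → run A
t=10: ready={A,C,E,G} → run A
t=11: ready={A,C,E,G} → run A
t=12: ready={C,E,G} → run E
t=13: ready={C,E,G} → run E
t=14: ready={C,E,G} → run E
t=15: ready={C,G} → run G
t=16: ready={C,G} → run G
t=17: ready={C,G} → run G
t=18: ready={C,G} → run G
t=19: ready={C,G} → run G
t=20: ready={C,G} → run G
t=21: ready={C} → run C
t=22: ready={C} → run C
t=23: ready={C} → run C
t=24: ready={C} → run C
t=25: (idle)
t=26: (idle)
t=27: (idle)
t=28: (idle)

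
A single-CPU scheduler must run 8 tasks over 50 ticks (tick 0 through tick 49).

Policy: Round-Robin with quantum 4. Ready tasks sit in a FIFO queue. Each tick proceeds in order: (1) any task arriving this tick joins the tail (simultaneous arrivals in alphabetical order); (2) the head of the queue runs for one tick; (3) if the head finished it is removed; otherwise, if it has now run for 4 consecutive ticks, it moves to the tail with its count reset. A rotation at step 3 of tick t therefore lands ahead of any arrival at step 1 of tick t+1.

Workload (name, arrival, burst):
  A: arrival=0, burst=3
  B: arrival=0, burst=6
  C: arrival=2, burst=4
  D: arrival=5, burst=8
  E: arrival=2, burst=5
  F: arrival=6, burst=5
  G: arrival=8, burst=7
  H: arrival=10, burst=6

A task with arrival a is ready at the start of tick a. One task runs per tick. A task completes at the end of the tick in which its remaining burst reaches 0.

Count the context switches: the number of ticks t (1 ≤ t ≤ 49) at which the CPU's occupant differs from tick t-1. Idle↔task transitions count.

context switches = 14

t=0: queue=[A,B] q_used=0 → run A
t=1: queue=[A,B] q_used=1 → run A
t=2: queue=[A,B,C,E] q_used=2 → run A
t=3: queue=[B,C,E] q_used=0 → run B
t=4: queue=[B,C,E] q_used=1 → run B
t=5: queue=[B,C,E,D] q_used=2 → run B
t=6: queue=[B,C,E,D,F] q_used=3 → run B
t=7: queue=[C,E,D,F,B] q_used=0 → run C
t=8: queue=[C,E,D,F,B,G] q_used=1 → run C
t=9: queue=[C,E,D,F,B,G] q_used=2 → run C
t=10: queue=[C,E,D,F,B,G,H] q_used=3 → run C
t=11: queue=[E,D,F,B,G,H] q_used=0 → run E
t=12: queue=[E,D,F,B,G,H] q_used=1 → run E
t=13: queue=[E,D,F,B,G,H] q_used=2 → run E
t=14: queue=[E,D,F,B,G,H] q_used=3 → run E
t=15: queue=[D,F,B,G,H,E] q_used=0 → run D
t=16: queue=[D,F,B,G,H,E] q_used=1 → run D
t=17: queue=[D,F,B,G,H,E] q_used=2 → run D
t=18: queue=[D,F,B,G,H,E] q_used=3 → run D
t=19: queue=[F,B,G,H,E,D] q_used=0 → run F
t=20: queue=[F,B,G,H,E,D] q_used=1 → run F
t=21: queue=[F,B,G,H,E,D] q_used=2 → run F
t=22: queue=[F,B,G,H,E,D] q_used=3 → run F
t=23: queue=[B,G,H,E,D,F] q_used=0 → run B
t=24: queue=[B,G,H,E,D,F] q_used=1 → run B
t=25: queue=[G,H,E,D,F] q_used=0 → run G
t=26: queue=[G,H,E,D,F] q_used=1 → run G
t=27: queue=[G,H,E,D,F] q_used=2 → run G
t=28: queue=[G,H,E,D,F] q_used=3 → run G
t=29: queue=[H,E,D,F,G] q_used=0 → run H
t=30: queue=[H,E,D,F,G] q_used=1 → run H
t=31: queue=[H,E,D,F,G] q_used=2 → run H
t=32: queue=[H,E,D,F,G] q_used=3 → run H
t=33: queue=[E,D,F,G,H] q_used=0 → run E
t=34: queue=[D,F,G,H] q_used=0 → run D
t=35: queue=[D,F,G,H] q_used=1 → run D
t=36: queue=[D,F,G,H] q_used=2 → run D
t=37: queue=[D,F,G,H] q_used=3 → run D
t=38: queue=[F,G,H] q_used=0 → run F
t=39: queue=[G,H] q_used=0 → run G
t=40: queue=[G,H] q_used=1 → run G
t=41: queue=[G,H] q_used=2 → run G
t=42: queue=[H] q_used=0 → run H
t=43: queue=[H] q_used=1 → run H
t=44: (idle)
t=45: (idle)
t=46: (idle)
t=47: (idle)
t=48: (idle)
t=49: (idle)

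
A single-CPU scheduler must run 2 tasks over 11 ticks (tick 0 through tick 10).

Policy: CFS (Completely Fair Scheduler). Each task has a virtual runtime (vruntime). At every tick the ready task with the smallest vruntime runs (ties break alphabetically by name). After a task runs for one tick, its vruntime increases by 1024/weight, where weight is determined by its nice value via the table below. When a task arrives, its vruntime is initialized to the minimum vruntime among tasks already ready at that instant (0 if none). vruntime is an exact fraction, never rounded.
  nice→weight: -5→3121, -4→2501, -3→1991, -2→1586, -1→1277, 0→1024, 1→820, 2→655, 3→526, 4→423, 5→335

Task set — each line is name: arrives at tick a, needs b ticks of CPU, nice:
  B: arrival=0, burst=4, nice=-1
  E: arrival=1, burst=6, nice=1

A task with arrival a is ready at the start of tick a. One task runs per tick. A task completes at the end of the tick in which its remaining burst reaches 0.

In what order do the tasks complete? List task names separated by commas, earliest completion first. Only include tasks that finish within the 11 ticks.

t=0: vr[B=0] → run B
t=1: vr[B=1024/1277 E=1024/1277] → run B
t=2: vr[B=2048/1277 E=1024/1277] → run E
t=3: vr[B=2048/1277 E=536832/261785] → run B
t=4: vr[B=3072/1277 E=536832/261785] → run E
t=5: vr[B=3072/1277 E=863744/261785] → run B
t=6: vr[E=863744/261785] → run E
t=7: vr[E=1190656/261785] → run E
t=8: vr[E=1517568/261785] → run E
t=9: vr[E=368896/52357] → run E
t=10: (idle)

completion order = B, E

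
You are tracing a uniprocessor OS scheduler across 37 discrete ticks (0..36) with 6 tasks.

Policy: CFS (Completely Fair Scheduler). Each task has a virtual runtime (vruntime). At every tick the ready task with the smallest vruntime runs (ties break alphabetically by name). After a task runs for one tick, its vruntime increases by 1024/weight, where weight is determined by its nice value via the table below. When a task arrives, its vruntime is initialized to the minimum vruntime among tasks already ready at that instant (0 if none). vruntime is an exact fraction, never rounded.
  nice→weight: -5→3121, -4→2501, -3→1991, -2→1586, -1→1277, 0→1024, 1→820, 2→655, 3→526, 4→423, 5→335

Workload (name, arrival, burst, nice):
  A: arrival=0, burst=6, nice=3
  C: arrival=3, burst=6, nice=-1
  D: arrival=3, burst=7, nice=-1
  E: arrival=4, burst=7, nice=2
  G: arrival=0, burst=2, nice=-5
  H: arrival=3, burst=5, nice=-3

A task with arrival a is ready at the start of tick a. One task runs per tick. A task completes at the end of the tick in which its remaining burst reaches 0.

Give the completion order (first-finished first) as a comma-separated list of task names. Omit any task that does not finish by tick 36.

t=0: vr[A=0 G=0] → run A
t=1: vr[A=512/263 G=0] → run G
t=2: vr[A=512/263 G=1024/3121] → run G
t=3: vr[A=512/263 C=512/263 D=512/263 H=512/263] → run A
t=4: vr[A=1024/263 C=512/263 D=512/263 E=512/263 H=512/263] → run C
t=5: vr[A=1024/263 C=923136/335851 D=512/263 E=512/263 H=512/263] → run D
t=6: vr[A=1024/263 C=923136/335851 D=923136/335851 E=512/263 H=512/263] → run E
t=7: vr[A=1024/263 C=923136/335851 D=923136/335851 E=604672/172265 H=512/263] → run H
t=8: vr[A=1024/263 C=923136/335851 D=923136/335851 E=604672/172265 H=1288704/523633] → run H
t=9: vr[A=1024/263 C=923136/335851 D=923136/335851 E=604672/172265 H=1558016/523633] → run C
t=10: vr[A=1024/263 C=1192448/335851 D=923136/335851 E=604672/172265 H=1558016/523633] → run D
t=11: vr[A=1024/263 C=1192448/335851 D=1192448/335851 E=604672/172265 H=1558016/523633] → run H
t=12: vr[A=1024/263 C=1192448/335851 D=1192448/335851 E=604672/172265 H=1827328/523633] → run H
t=13: vr[A=1024/263 C=1192448/335851 D=1192448/335851 E=604672/172265 H=2096640/523633] → run E
t=14: vr[A=1024/263 C=1192448/335851 D=1192448/335851 E=873984/172265 H=2096640/523633] → run C
t=15: vr[A=1024/263 C=1461760/335851 D=1192448/335851 E=873984/172265 H=2096640/523633] → run D
t=16: vr[A=1024/263 C=1461760/335851 D=1461760/335851 E=873984/172265 H=2096640/523633] → run A
t=17: vr[A=1536/263 C=1461760/335851 D=1461760/335851 E=873984/172265 H=2096640/523633] → run H
t=18: vr[A=1536/263 C=1461760/335851 D=1461760/335851 E=873984/172265] → run C
t=19: vr[A=1536/263 C=1731072/335851 D=1461760/335851 E=873984/172265] → run D
t=20: vr[A=1536/263 C=1731072/335851 D=1731072/335851 E=873984/172265] → run E
t=21: vr[A=1536/263 C=1731072/335851 D=1731072/335851 E=1143296/172265] → run C
t=22: vr[A=1536/263 C=2000384/335851 D=1731072/335851 E=1143296/172265] → run D
t=23: vr[A=1536/263 C=2000384/335851 D=2000384/335851 E=1143296/172265] → run A
t=24: vr[A=2048/263 C=2000384/335851 D=2000384/335851 E=1143296/172265] → run C
t=25: vr[A=2048/263 D=2000384/335851 E=1143296/172265] → run D
t=26: vr[A=2048/263 D=2269696/335851 E=1143296/172265] → run E
t=27: vr[A=2048/263 D=2269696/335851 E=1412608/172265] → run D
t=28: vr[A=2048/263 E=1412608/172265] → run A
t=29: vr[A=2560/263 E=1412608/172265] → run E
t=30: vr[A=2560/263 E=336384/34453] → run A
t=31: vr[E=336384/34453] → run E
t=32: vr[E=1951232/172265] → run E
t=33: (idle)
t=34: (idle)
t=35: (idle)
t=36: (idle)

completion order = G, H, C, D, A, E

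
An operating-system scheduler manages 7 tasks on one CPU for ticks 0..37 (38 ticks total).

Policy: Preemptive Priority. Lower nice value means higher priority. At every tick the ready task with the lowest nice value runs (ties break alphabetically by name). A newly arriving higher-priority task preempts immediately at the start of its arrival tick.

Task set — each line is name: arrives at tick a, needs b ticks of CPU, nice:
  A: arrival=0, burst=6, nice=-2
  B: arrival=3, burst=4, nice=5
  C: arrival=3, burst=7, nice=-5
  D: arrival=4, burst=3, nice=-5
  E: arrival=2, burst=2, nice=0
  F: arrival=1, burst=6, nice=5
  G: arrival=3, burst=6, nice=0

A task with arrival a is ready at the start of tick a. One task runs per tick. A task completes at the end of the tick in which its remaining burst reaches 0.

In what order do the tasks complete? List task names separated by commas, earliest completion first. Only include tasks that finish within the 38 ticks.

completion order = C, D, A, E, G, B, F

t=0: ready={A} → run A
t=1: ready={A,F} → run A
t=2: ready={A,E,F} → run A
t=3: ready={A,B,C,E,F,G} → run C
t=4: ready={A,B,C,D,E,F,G} → run C
t=5: ready={A,B,C,D,E,F,G} → run C
t=6: ready={A,B,C,D,E,F,G} → run C
t=7: ready={A,B,C,D,E,F,G} → run C
t=8: ready={A,B,C,D,E,F,G} → run C
t=9: ready={A,B,C,D,E,F,G} → run C
t=10: ready={A,B,D,E,F,G} → run D
t=11: ready={A,B,D,E,F,G} → run D
t=12: ready={A,B,D,E,F,G} → run D
t=13: ready={A,B,E,F,G} → run A
t=14: ready={A,B,E,F,G} → run A
t=15: ready={A,B,E,F,G} → run A
t=16: ready={B,E,F,G} → run E
t=17: ready={B,E,F,G} → run E
t=18: ready={B,F,G} → run G
t=19: ready={B,F,G} → run G
t=20: ready={B,F,G} → run G
t=21: ready={B,F,G} → run G
t=22: ready={B,F,G} → run G
t=23: ready={B,F,G} → run G
t=24: ready={B,F} → run B
t=25: ready={B,F} → run B
t=26: ready={B,F} → run B
t=27: ready={B,F} → run B
t=28: ready={F} → run F
t=29: ready={F} → run F
t=30: ready={F} → run F
t=31: ready={F} → run F
t=32: ready={F} → run F
t=33: ready={F} → run F
t=34: (idle)
t=35: (idle)
t=36: (idle)
t=37: (idle)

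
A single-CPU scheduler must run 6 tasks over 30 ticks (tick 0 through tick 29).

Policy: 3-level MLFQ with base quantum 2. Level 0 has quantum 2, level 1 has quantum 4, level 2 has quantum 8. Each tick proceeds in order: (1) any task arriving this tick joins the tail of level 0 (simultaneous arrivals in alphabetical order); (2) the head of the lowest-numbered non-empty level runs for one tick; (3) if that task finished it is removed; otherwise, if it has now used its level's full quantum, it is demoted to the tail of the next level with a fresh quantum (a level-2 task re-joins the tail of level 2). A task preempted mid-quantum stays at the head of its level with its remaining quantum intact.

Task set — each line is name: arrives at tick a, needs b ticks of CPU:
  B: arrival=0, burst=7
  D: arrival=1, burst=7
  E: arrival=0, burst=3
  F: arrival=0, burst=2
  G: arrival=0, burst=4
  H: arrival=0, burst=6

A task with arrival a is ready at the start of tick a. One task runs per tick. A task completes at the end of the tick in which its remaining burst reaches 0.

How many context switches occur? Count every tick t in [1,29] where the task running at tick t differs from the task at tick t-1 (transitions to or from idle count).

t=0: L0/L1/L2 = BEFGH/-/- → run B
t=1: L0/L1/L2 = BEFGHD/-/- → run B
t=2: L0/L1/L2 = EFGHD/B/- → run E
t=3: L0/L1/L2 = EFGHD/B/- → run E
t=4: L0/L1/L2 = FGHD/BE/- → run F
t=5: L0/L1/L2 = FGHD/BE/- → run F
t=6: L0/L1/L2 = GHD/BE/- → run G
t=7: L0/L1/L2 = GHD/BE/- → run G
t=8: L0/L1/L2 = HD/BEG/- → run H
t=9: L0/L1/L2 = HD/BEG/- → run H
t=10: L0/L1/L2 = D/BEGH/- → run D
t=11: L0/L1/L2 = D/BEGH/- → run D
t=12: L0/L1/L2 = -/BEGHD/- → run B
t=13: L0/L1/L2 = -/BEGHD/- → run B
t=14: L0/L1/L2 = -/BEGHD/- → run B
t=15: L0/L1/L2 = -/BEGHD/- → run B
t=16: L0/L1/L2 = -/EGHD/B → run E
t=17: L0/L1/L2 = -/GHD/B → run G
t=18: L0/L1/L2 = -/GHD/B → run G
t=19: L0/L1/L2 = -/HD/B → run H
t=20: L0/L1/L2 = -/HD/B → run H
t=21: L0/L1/L2 = -/HD/B → run H
t=22: L0/L1/L2 = -/HD/B → run H
t=23: L0/L1/L2 = -/D/B → run D
t=24: L0/L1/L2 = -/D/B → run D
t=25: L0/L1/L2 = -/D/B → run D
t=26: L0/L1/L2 = -/D/B → run D
t=27: L0/L1/L2 = -/-/BD → run B
t=28: L0/L1/L2 = -/-/D → run D
t=29: (idle)

context switches = 13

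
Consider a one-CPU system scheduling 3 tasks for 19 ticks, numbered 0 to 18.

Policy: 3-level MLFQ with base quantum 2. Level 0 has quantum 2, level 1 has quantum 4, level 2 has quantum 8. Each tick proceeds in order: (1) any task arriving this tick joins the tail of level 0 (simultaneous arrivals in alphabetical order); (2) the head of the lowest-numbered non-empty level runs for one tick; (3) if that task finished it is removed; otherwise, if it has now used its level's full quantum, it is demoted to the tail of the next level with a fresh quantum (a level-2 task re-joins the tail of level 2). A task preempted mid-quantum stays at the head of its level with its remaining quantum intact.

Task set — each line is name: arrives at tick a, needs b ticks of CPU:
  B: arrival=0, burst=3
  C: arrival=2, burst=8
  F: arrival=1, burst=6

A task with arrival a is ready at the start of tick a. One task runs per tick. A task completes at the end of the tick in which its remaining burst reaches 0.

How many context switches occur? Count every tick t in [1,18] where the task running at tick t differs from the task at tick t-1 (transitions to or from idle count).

context switches = 6

t=0: L0/L1/L2 = B/-/- → run B
t=1: L0/L1/L2 = BF/-/- → run B
t=2: L0/L1/L2 = FC/B/- → run F
t=3: L0/L1/L2 = FC/B/- → run F
t=4: L0/L1/L2 = C/BF/- → run C
t=5: L0/L1/L2 = C/BF/- → run C
t=6: L0/L1/L2 = -/BFC/- → run B
t=7: L0/L1/L2 = -/FC/- → run F
t=8: L0/L1/L2 = -/FC/- → run F
t=9: L0/L1/L2 = -/FC/- → run F
t=10: L0/L1/L2 = -/FC/- → run F
t=11: L0/L1/L2 = -/C/- → run C
t=12: L0/L1/L2 = -/C/- → run C
t=13: L0/L1/L2 = -/C/- → run C
t=14: L0/L1/L2 = -/C/- → run C
t=15: L0/L1/L2 = -/-/C → run C
t=16: L0/L1/L2 = -/-/C → run C
t=17: (idle)
t=18: (idle)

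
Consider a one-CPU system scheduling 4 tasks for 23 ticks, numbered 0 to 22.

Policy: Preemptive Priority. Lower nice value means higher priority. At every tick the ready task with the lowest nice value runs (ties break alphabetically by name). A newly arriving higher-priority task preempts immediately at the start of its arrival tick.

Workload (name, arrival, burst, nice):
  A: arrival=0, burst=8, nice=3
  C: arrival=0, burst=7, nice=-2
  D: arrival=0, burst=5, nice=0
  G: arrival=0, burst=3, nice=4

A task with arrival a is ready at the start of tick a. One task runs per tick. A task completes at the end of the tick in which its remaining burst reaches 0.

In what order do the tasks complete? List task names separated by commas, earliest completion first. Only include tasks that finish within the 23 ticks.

t=0: ready={A,C,D,G} → run C
t=1: ready={A,C,D,G} → run C
t=2: ready={A,C,D,G} → run C
t=3: ready={A,C,D,G} → run C
t=4: ready={A,C,D,G} → run C
t=5: ready={A,C,D,G} → run C
t=6: ready={A,C,D,G} → run C
t=7: ready={A,D,G} → run D
t=8: ready={A,D,G} → run D
t=9: ready={A,D,G} → run D
t=10: ready={A,D,G} → run D
t=11: ready={A,D,G} → run D
t=12: ready={A,G} → run A
t=13: ready={A,G} → run A
t=14: ready={A,G} → run A
t=15: ready={A,G} → run A
t=16: ready={A,G} → run A
t=17: ready={A,G} → run A
t=18: ready={A,G} → run A
t=19: ready={A,G} → run A
t=20: ready={G} → run G
t=21: ready={G} → run G
t=22: ready={G} → run G

completion order = C, D, A, G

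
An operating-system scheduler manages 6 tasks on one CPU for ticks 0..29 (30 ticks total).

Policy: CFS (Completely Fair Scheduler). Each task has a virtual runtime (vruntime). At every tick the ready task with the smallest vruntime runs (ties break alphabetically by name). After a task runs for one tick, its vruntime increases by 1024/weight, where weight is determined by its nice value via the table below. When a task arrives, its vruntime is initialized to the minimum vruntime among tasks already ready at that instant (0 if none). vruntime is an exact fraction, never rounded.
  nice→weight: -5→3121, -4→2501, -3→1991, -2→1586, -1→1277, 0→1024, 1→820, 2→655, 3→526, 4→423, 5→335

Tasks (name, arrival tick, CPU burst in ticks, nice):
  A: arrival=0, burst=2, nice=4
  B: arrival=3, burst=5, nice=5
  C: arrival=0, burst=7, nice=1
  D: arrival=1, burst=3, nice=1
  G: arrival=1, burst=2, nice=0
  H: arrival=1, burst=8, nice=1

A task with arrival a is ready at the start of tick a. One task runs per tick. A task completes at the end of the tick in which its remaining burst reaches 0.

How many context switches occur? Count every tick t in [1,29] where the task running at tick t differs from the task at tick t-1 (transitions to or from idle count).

t=0: vr[A=0 C=0] → run A
t=1: vr[A=1024/423 C=0 D=0 G=0 H=0] → run C
t=2: vr[A=1024/423 C=256/205 D=0 G=0 H=0] → run D
t=3: vr[A=1024/423 B=0 C=256/205 D=256/205 G=0 H=0] → run B
t=4: vr[A=1024/423 B=1024/335 C=256/205 D=256/205 G=0 H=0] → run G
t=5: vr[A=1024/423 B=1024/335 C=256/205 D=256/205 G=1 H=0] → run H
t=6: vr[A=1024/423 B=1024/335 C=256/205 D=256/205 G=1 H=256/205] → run G
t=7: vr[A=1024/423 B=1024/335 C=256/205 D=256/205 H=256/205] → run C
t=8: vr[A=1024/423 B=1024/335 C=512/205 D=256/205 H=256/205] → run D
t=9: vr[A=1024/423 B=1024/335 C=512/205 D=512/205 H=256/205] → run H
t=10: vr[A=1024/423 B=1024/335 C=512/205 D=512/205 H=512/205] → run A
t=11: vr[B=1024/335 C=512/205 D=512/205 H=512/205] → run C
t=12: vr[B=1024/335 C=768/205 D=512/205 H=512/205] → run D
t=13: vr[B=1024/335 C=768/205 H=512/205] → run H
t=14: vr[B=1024/335 C=768/205 H=768/205] → run B
t=15: vr[B=2048/335 C=768/205 H=768/205] → run C
t=16: vr[B=2048/335 C=1024/205 H=768/205] → run H
t=17: vr[B=2048/335 C=1024/205 H=1024/205] → run C
t=18: vr[B=2048/335 C=256/41 H=1024/205] → run H
t=19: vr[B=2048/335 C=256/41 H=256/41] → run B
t=20: vr[B=3072/335 C=256/41 H=256/41] → run C
t=21: vr[B=3072/335 C=1536/205 H=256/41] → run H
t=22: vr[B=3072/335 C=1536/205 H=1536/205] → run C
t=23: vr[B=3072/335 H=1536/205] → run H
t=24: vr[B=3072/335 H=1792/205] → run H
t=25: vr[B=3072/335] → run B
t=26: vr[B=4096/335] → run B
t=27: (idle)
t=28: (idle)
t=29: (idle)

context switches = 25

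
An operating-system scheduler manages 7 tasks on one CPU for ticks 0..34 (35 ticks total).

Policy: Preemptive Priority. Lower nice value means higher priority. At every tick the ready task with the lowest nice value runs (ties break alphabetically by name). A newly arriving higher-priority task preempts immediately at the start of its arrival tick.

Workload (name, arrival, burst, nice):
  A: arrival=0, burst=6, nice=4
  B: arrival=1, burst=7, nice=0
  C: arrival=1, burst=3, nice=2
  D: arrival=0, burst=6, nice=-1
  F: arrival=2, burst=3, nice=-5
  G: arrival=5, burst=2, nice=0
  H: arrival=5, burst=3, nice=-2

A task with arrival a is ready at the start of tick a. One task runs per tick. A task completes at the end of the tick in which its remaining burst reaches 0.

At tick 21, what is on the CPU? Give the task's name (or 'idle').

t=0: ready={A,D} → run D
t=1: ready={A,B,C,D} → run D
t=2: ready={A,B,C,D,F} → run F
t=3: ready={A,B,C,D,F} → run F
t=4: ready={A,B,C,D,F} → run F
t=5: ready={A,B,C,D,G,H} → run H
t=6: ready={A,B,C,D,G,H} → run H
t=7: ready={A,B,C,D,G,H} → run H
t=8: ready={A,B,C,D,G} → run D
t=9: ready={A,B,C,D,G} → run D
t=10: ready={A,B,C,D,G} → run D
t=11: ready={A,B,C,D,G} → run D
t=12: ready={A,B,C,G} → run B
t=13: ready={A,B,C,G} → run B
t=14: ready={A,B,C,G} → run B
t=15: ready={A,B,C,G} → run B
t=16: ready={A,B,C,G} → run B
t=17: ready={A,B,C,G} → run B
t=18: ready={A,B,C,G} → run B
t=19: ready={A,C,G} → run G
t=20: ready={A,C,G} → run G
t=21: ready={A,C} → run C
t=22: ready={A,C} → run C
t=23: ready={A,C} → run C
t=24: ready={A} → run A
t=25: ready={A} → run A
t=26: ready={A} → run A
t=27: ready={A} → run A
t=28: ready={A} → run A
t=29: ready={A} → run A
t=30: (idle)
t=31: (idle)
t=32: (idle)
t=33: (idle)
t=34: (idle)

running at tick 21 = C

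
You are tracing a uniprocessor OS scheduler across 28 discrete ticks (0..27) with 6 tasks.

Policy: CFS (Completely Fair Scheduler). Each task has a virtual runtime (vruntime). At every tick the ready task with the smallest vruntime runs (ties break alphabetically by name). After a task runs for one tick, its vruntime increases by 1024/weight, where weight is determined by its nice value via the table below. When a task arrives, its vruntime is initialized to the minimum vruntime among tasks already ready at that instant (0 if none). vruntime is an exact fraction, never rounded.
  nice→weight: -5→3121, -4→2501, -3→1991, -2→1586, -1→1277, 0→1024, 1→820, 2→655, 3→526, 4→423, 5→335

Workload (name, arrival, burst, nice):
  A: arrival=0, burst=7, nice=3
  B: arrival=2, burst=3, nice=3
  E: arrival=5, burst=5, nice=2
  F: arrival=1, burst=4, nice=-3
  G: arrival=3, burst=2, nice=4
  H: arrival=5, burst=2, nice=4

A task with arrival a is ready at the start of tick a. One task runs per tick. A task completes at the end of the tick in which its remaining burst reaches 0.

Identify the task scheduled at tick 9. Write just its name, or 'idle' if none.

t=0: vr[A=0] → run A
t=1: vr[A=512/263 F=512/263] → run A
t=2: vr[A=1024/263 B=512/263 F=512/263] → run B
t=3: vr[A=1024/263 B=1024/263 F=512/263 G=512/263] → run F
t=4: vr[A=1024/263 B=1024/263 F=1288704/523633 G=512/263] → run G
t=5: vr[A=1024/263 B=1024/263 E=1288704/523633 F=1288704/523633 G=485888/111249 H=1288704/523633] → run E
t=6: vr[A=1024/263 B=1024/263 E=1380301312/342979615 F=1288704/523633 G=485888/111249 H=1288704/523633] → run F
t=7: vr[A=1024/263 B=1024/263 E=1380301312/342979615 F=1558016/523633 G=485888/111249 H=1288704/523633] → run H
t=8: vr[A=1024/263 B=1024/263 E=1380301312/342979615 F=1558016/523633 G=485888/111249 H=1081321984/221496759] → run F
t=9: vr[A=1024/263 B=1024/263 E=1380301312/342979615 F=1827328/523633 G=485888/111249 H=1081321984/221496759] → run F
t=10: vr[A=1024/263 B=1024/263 E=1380301312/342979615 G=485888/111249 H=1081321984/221496759] → run A
t=11: vr[A=1536/263 B=1024/263 E=1380301312/342979615 G=485888/111249 H=1081321984/221496759] → run B
t=12: vr[A=1536/263 B=1536/263 E=1380301312/342979615 G=485888/111249 H=1081321984/221496759] → run E
t=13: vr[A=1536/263 B=1536/263 E=1916501504/342979615 G=485888/111249 H=1081321984/221496759] → run G
t=14: vr[A=1536/263 B=1536/263 E=1916501504/342979615 H=1081321984/221496759] → run H
t=15: vr[A=1536/263 B=1536/263 E=1916501504/342979615] → run E
t=16: vr[A=1536/263 B=1536/263 E=2452701696/342979615] → run A
t=17: vr[A=2048/263 B=1536/263 E=2452701696/342979615] → run B
t=18: vr[A=2048/263 E=2452701696/342979615] → run E
t=19: vr[A=2048/263 E=2988901888/342979615] → run A
t=20: vr[A=2560/263 E=2988901888/342979615] → run E
t=21: vr[A=2560/263] → run A
t=22: vr[A=3072/263] → run A
t=23: (idle)
t=24: (idle)
t=25: (idle)
t=26: (idle)
t=27: (idle)

running at tick 9 = F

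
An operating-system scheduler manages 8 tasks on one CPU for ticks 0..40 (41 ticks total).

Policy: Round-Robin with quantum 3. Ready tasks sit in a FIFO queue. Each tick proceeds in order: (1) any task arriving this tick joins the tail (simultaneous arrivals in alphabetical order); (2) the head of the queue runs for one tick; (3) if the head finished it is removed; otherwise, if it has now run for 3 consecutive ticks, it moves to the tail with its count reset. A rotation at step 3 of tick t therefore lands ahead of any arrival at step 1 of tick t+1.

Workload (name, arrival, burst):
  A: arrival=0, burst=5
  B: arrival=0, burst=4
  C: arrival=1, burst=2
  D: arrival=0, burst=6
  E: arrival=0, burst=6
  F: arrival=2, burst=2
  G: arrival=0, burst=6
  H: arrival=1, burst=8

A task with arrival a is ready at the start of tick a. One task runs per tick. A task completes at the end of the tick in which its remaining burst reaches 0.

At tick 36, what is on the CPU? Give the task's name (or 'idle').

t=0: queue=[A,B,D,E,G] q_used=0 → run A
t=1: queue=[A,B,D,E,G,C,H] q_used=1 → run A
t=2: queue=[A,B,D,E,G,C,H,F] q_used=2 → run A
t=3: queue=[B,D,E,G,C,H,F,A] q_used=0 → run B
t=4: queue=[B,D,E,G,C,H,F,A] q_used=1 → run B
t=5: queue=[B,D,E,G,C,H,F,A] q_used=2 → run B
t=6: queue=[D,E,G,C,H,F,A,B] q_used=0 → run D
t=7: queue=[D,E,G,C,H,F,A,B] q_used=1 → run D
t=8: queue=[D,E,G,C,H,F,A,B] q_used=2 → run D
t=9: queue=[E,G,C,H,F,A,B,D] q_used=0 → run E
t=10: queue=[E,G,C,H,F,A,B,D] q_used=1 → run E
t=11: queue=[E,G,C,H,F,A,B,D] q_used=2 → run E
t=12: queue=[G,C,H,F,A,B,D,E] q_used=0 → run G
t=13: queue=[G,C,H,F,A,B,D,E] q_used=1 → run G
t=14: queue=[G,C,H,F,A,B,D,E] q_used=2 → run G
t=15: queue=[C,H,F,A,B,D,E,G] q_used=0 → run C
t=16: queue=[C,H,F,A,B,D,E,G] q_used=1 → run C
t=17: queue=[H,F,A,B,D,E,G] q_used=0 → run H
t=18: queue=[H,F,A,B,D,E,G] q_used=1 → run H
t=19: queue=[H,F,A,B,D,E,G] q_used=2 → run H
t=20: queue=[F,A,B,D,E,G,H] q_used=0 → run F
t=21: queue=[F,A,B,D,E,G,H] q_used=1 → run F
t=22: queue=[A,B,D,E,G,H] q_used=0 → run A
t=23: queue=[A,B,D,E,G,H] q_used=1 → run A
t=24: queue=[B,D,E,G,H] q_used=0 → run B
t=25: queue=[D,E,G,H] q_used=0 → run D
t=26: queue=[D,E,G,H] q_used=1 → run D
t=27: queue=[D,E,G,H] q_used=2 → run D
t=28: queue=[E,G,H] q_used=0 → run E
t=29: queue=[E,G,H] q_used=1 → run E
t=30: queue=[E,G,H] q_used=2 → run E
t=31: queue=[G,H] q_used=0 → run G
t=32: queue=[G,H] q_used=1 → run G
t=33: queue=[G,H] q_used=2 → run G
t=34: queue=[H] q_used=0 → run H
t=35: queue=[H] q_used=1 → run H
t=36: queue=[H] q_used=2 → run H
t=37: queue=[H] q_used=0 → run H
t=38: queue=[H] q_used=1 → run H
t=39: (idle)
t=40: (idle)

running at tick 36 = H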